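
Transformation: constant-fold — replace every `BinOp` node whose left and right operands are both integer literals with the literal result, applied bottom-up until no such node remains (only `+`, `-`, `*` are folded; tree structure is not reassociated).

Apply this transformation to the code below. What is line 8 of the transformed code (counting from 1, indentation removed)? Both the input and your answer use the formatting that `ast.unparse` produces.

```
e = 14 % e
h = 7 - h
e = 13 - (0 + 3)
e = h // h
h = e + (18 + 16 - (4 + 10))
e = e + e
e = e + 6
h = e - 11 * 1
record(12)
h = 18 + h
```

Transformed code:
e = 14 % e
h = 7 - h
e = 10
e = h // h
h = e + 20
e = e + e
e = e + 6
h = e - 11
record(12)
h = 18 + h

h = e - 11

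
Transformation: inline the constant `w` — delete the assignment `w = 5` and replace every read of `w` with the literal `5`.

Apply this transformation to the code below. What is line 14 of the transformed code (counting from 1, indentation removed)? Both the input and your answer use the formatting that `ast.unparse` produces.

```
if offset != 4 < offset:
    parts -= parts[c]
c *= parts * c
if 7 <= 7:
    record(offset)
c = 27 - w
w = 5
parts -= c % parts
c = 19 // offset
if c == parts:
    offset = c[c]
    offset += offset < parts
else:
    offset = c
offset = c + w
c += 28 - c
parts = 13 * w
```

Transformed code:
if offset != 4 < offset:
    parts -= parts[c]
c *= parts * c
if 7 <= 7:
    record(offset)
c = 27 - 5
parts -= c % parts
c = 19 // offset
if c == parts:
    offset = c[c]
    offset += offset < parts
else:
    offset = c
offset = c + 5
c += 28 - c
parts = 13 * 5

offset = c + 5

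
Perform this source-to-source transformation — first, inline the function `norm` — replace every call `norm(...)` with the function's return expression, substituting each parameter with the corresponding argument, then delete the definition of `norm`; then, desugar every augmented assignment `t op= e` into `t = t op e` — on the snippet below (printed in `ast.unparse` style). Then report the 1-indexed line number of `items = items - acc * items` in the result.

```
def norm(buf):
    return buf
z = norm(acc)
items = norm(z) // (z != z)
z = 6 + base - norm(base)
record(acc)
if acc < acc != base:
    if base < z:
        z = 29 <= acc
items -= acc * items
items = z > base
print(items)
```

8

Transformed code:
z = acc
items = z // (z != z)
z = 6 + base - base
record(acc)
if acc < acc != base:
    if base < z:
        z = 29 <= acc
items = items - acc * items
items = z > base
print(items)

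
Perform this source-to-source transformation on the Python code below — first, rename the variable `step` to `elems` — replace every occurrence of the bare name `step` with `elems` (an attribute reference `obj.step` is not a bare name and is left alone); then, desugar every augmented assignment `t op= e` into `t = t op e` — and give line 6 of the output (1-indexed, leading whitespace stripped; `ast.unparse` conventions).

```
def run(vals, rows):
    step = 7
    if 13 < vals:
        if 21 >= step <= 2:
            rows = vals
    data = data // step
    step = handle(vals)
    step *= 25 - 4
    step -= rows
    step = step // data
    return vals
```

data = data // elems

Transformed code:
def run(vals, rows):
    elems = 7
    if 13 < vals:
        if 21 >= elems <= 2:
            rows = vals
    data = data // elems
    elems = handle(vals)
    elems = elems * (25 - 4)
    elems = elems - rows
    elems = elems // data
    return vals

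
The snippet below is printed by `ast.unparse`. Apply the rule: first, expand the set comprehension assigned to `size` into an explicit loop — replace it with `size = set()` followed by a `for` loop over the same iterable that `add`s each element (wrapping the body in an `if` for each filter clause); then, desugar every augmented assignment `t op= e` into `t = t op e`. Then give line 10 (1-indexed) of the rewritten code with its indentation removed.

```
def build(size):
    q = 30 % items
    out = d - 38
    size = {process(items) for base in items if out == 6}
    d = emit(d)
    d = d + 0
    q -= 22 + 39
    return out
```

q = q - (22 + 39)

Transformed code:
def build(size):
    q = 30 % items
    out = d - 38
    size = set()
    for base in items:
        if out == 6:
            size.add(process(items))
    d = emit(d)
    d = d + 0
    q = q - (22 + 39)
    return out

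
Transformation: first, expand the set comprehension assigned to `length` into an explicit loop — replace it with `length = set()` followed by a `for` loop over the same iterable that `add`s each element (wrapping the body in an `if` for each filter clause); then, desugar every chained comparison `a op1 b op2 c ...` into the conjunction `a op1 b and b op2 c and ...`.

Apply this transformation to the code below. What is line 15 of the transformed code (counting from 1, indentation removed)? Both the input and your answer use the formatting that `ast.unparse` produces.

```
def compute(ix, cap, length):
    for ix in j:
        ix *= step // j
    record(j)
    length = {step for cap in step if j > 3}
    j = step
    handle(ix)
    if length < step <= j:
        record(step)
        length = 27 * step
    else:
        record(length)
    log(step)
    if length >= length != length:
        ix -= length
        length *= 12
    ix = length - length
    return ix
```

Transformed code:
def compute(ix, cap, length):
    for ix in j:
        ix *= step // j
    record(j)
    length = set()
    for cap in step:
        if j > 3:
            length.add(step)
    j = step
    handle(ix)
    if length < step and step <= j:
        record(step)
        length = 27 * step
    else:
        record(length)
    log(step)
    if length >= length and length != length:
        ix -= length
        length *= 12
    ix = length - length
    return ix

record(length)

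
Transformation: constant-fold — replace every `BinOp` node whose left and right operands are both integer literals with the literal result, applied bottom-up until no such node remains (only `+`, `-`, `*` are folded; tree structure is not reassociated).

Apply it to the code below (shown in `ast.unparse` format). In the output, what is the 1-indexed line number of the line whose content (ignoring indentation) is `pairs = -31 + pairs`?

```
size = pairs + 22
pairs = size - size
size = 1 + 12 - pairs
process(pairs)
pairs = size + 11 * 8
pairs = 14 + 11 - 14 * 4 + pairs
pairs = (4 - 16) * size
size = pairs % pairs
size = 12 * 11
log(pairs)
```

Transformed code:
size = pairs + 22
pairs = size - size
size = 13 - pairs
process(pairs)
pairs = size + 88
pairs = -31 + pairs
pairs = -12 * size
size = pairs % pairs
size = 132
log(pairs)

6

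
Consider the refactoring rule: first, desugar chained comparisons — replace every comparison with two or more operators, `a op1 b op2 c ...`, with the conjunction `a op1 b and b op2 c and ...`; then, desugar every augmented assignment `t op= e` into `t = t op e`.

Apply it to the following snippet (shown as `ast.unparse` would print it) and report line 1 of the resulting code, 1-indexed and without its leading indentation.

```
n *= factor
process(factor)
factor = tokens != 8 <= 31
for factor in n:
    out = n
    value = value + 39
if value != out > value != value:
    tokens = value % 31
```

Transformed code:
n = n * factor
process(factor)
factor = tokens != 8 and 8 <= 31
for factor in n:
    out = n
    value = value + 39
if value != out and out > value and (value != value):
    tokens = value % 31

n = n * factor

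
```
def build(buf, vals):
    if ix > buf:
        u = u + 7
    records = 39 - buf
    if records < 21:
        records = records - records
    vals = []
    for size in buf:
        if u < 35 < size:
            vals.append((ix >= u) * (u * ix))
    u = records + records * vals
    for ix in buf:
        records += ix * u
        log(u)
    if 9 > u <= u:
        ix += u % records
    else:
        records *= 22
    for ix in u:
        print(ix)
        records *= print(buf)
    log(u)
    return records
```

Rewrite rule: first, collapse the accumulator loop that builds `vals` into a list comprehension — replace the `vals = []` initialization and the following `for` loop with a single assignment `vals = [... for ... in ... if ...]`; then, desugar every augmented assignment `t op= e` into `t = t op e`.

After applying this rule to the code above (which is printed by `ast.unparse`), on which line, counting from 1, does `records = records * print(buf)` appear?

18

Transformed code:
def build(buf, vals):
    if ix > buf:
        u = u + 7
    records = 39 - buf
    if records < 21:
        records = records - records
    vals = [(ix >= u) * (u * ix) for size in buf if u < 35 < size]
    u = records + records * vals
    for ix in buf:
        records = records + ix * u
        log(u)
    if 9 > u <= u:
        ix = ix + u % records
    else:
        records = records * 22
    for ix in u:
        print(ix)
        records = records * print(buf)
    log(u)
    return records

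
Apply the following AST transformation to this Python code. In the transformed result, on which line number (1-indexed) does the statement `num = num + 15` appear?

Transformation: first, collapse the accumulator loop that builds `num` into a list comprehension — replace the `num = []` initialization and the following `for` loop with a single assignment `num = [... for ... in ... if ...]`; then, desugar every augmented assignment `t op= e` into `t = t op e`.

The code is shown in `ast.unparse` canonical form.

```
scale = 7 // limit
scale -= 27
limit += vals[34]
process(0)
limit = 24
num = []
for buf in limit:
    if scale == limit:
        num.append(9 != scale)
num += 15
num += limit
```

Transformed code:
scale = 7 // limit
scale = scale - 27
limit = limit + vals[34]
process(0)
limit = 24
num = [9 != scale for buf in limit if scale == limit]
num = num + 15
num = num + limit

7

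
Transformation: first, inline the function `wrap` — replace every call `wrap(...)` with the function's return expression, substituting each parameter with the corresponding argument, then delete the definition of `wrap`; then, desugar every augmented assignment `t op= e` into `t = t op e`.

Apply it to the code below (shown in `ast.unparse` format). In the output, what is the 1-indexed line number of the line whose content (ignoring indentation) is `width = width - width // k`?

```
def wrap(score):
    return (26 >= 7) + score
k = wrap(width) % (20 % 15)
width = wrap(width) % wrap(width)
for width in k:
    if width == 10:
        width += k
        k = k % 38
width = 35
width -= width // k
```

8

Transformed code:
k = ((26 >= 7) + width) % (20 % 15)
width = ((26 >= 7) + width) % ((26 >= 7) + width)
for width in k:
    if width == 10:
        width = width + k
        k = k % 38
width = 35
width = width - width // k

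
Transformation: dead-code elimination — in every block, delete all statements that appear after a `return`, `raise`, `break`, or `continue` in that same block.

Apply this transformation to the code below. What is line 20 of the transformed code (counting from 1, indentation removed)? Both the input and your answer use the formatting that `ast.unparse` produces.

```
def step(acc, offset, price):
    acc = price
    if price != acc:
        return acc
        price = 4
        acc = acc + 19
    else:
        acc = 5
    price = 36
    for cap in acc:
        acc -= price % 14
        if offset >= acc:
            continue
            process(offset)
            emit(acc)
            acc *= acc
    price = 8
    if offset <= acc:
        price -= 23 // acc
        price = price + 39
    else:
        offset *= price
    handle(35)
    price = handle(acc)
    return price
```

Transformed code:
def step(acc, offset, price):
    acc = price
    if price != acc:
        return acc
    else:
        acc = 5
    price = 36
    for cap in acc:
        acc -= price % 14
        if offset >= acc:
            continue
    price = 8
    if offset <= acc:
        price -= 23 // acc
        price = price + 39
    else:
        offset *= price
    handle(35)
    price = handle(acc)
    return price

return price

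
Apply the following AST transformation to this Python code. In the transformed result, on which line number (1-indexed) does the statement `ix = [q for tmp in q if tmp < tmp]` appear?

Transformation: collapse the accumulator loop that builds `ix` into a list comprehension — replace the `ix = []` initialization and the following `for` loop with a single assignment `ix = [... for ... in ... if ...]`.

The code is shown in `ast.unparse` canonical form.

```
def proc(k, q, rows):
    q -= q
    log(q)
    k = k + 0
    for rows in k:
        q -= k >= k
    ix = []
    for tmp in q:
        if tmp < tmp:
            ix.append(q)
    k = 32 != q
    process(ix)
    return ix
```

7

Transformed code:
def proc(k, q, rows):
    q -= q
    log(q)
    k = k + 0
    for rows in k:
        q -= k >= k
    ix = [q for tmp in q if tmp < tmp]
    k = 32 != q
    process(ix)
    return ix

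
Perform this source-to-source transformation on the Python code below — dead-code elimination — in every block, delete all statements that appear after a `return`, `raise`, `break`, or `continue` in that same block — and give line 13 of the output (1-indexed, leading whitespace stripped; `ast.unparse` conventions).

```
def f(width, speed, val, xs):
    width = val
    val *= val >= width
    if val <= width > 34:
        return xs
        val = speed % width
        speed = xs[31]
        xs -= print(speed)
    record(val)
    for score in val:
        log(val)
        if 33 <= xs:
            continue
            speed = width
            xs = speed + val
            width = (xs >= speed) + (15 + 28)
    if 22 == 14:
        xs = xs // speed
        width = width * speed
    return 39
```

width = width * speed

Transformed code:
def f(width, speed, val, xs):
    width = val
    val *= val >= width
    if val <= width > 34:
        return xs
    record(val)
    for score in val:
        log(val)
        if 33 <= xs:
            continue
    if 22 == 14:
        xs = xs // speed
        width = width * speed
    return 39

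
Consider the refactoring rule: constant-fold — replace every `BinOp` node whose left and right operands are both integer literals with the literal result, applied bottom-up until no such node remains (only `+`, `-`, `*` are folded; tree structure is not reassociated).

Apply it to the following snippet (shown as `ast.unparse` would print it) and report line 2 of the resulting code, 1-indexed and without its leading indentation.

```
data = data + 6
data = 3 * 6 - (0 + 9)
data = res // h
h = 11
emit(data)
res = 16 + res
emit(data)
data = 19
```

Transformed code:
data = data + 6
data = 9
data = res // h
h = 11
emit(data)
res = 16 + res
emit(data)
data = 19

data = 9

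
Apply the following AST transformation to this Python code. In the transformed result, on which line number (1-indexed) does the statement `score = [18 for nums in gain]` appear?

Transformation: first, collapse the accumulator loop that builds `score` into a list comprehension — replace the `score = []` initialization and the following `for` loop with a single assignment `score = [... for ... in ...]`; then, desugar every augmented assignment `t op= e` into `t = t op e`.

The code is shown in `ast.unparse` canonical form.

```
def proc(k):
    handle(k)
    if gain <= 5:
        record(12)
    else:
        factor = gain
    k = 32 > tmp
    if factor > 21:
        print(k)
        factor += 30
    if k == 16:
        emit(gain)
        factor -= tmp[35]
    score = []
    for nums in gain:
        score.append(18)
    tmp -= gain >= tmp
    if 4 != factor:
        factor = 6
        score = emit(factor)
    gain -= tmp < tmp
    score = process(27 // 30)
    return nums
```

14

Transformed code:
def proc(k):
    handle(k)
    if gain <= 5:
        record(12)
    else:
        factor = gain
    k = 32 > tmp
    if factor > 21:
        print(k)
        factor = factor + 30
    if k == 16:
        emit(gain)
        factor = factor - tmp[35]
    score = [18 for nums in gain]
    tmp = tmp - (gain >= tmp)
    if 4 != factor:
        factor = 6
        score = emit(factor)
    gain = gain - (tmp < tmp)
    score = process(27 // 30)
    return nums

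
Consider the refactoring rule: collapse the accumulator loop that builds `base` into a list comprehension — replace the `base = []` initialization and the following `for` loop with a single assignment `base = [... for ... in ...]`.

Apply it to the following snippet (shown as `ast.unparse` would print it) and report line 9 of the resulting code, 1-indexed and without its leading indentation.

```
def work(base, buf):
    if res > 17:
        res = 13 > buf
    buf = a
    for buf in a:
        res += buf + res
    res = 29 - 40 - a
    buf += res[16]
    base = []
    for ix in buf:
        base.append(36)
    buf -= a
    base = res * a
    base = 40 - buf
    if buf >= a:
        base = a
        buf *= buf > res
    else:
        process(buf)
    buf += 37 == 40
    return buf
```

base = [36 for ix in buf]

Transformed code:
def work(base, buf):
    if res > 17:
        res = 13 > buf
    buf = a
    for buf in a:
        res += buf + res
    res = 29 - 40 - a
    buf += res[16]
    base = [36 for ix in buf]
    buf -= a
    base = res * a
    base = 40 - buf
    if buf >= a:
        base = a
        buf *= buf > res
    else:
        process(buf)
    buf += 37 == 40
    return buf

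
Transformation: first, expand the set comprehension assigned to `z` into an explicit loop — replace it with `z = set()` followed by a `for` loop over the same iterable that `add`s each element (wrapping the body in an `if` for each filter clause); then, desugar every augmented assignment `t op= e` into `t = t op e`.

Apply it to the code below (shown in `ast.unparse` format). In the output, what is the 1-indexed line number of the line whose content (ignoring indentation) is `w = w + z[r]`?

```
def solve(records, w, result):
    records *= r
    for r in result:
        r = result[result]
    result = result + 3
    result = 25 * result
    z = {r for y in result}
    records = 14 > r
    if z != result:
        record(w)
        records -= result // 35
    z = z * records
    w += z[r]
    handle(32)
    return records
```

15

Transformed code:
def solve(records, w, result):
    records = records * r
    for r in result:
        r = result[result]
    result = result + 3
    result = 25 * result
    z = set()
    for y in result:
        z.add(r)
    records = 14 > r
    if z != result:
        record(w)
        records = records - result // 35
    z = z * records
    w = w + z[r]
    handle(32)
    return records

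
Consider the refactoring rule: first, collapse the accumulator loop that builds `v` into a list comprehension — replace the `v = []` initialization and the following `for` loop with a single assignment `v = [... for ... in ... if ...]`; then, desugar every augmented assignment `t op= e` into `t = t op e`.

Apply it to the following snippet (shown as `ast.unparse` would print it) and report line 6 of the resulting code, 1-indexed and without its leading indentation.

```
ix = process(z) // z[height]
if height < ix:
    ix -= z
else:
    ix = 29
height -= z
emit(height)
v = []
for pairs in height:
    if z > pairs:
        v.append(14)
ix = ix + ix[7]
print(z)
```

Transformed code:
ix = process(z) // z[height]
if height < ix:
    ix = ix - z
else:
    ix = 29
height = height - z
emit(height)
v = [14 for pairs in height if z > pairs]
ix = ix + ix[7]
print(z)

height = height - z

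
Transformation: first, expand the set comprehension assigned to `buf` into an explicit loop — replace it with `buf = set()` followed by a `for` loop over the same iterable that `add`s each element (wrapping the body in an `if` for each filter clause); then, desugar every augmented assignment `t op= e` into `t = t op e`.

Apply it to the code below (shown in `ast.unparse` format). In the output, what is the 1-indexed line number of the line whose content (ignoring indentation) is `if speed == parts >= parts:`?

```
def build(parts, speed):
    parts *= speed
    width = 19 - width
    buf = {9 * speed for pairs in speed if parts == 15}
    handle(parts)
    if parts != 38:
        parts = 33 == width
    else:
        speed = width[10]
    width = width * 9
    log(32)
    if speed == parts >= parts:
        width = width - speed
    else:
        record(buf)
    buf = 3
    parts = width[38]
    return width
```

15

Transformed code:
def build(parts, speed):
    parts = parts * speed
    width = 19 - width
    buf = set()
    for pairs in speed:
        if parts == 15:
            buf.add(9 * speed)
    handle(parts)
    if parts != 38:
        parts = 33 == width
    else:
        speed = width[10]
    width = width * 9
    log(32)
    if speed == parts >= parts:
        width = width - speed
    else:
        record(buf)
    buf = 3
    parts = width[38]
    return width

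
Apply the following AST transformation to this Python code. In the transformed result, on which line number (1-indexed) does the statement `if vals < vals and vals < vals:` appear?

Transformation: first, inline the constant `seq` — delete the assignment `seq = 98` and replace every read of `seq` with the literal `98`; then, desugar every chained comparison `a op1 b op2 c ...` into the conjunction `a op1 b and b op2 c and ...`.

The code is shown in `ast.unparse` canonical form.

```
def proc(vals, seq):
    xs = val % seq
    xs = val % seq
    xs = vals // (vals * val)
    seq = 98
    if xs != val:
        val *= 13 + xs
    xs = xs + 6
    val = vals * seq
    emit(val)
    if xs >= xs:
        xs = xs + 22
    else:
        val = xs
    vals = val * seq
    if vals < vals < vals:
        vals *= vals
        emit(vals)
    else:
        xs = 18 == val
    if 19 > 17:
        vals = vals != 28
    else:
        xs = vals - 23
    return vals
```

15

Transformed code:
def proc(vals, seq):
    xs = val % 98
    xs = val % 98
    xs = vals // (vals * val)
    if xs != val:
        val *= 13 + xs
    xs = xs + 6
    val = vals * 98
    emit(val)
    if xs >= xs:
        xs = xs + 22
    else:
        val = xs
    vals = val * 98
    if vals < vals and vals < vals:
        vals *= vals
        emit(vals)
    else:
        xs = 18 == val
    if 19 > 17:
        vals = vals != 28
    else:
        xs = vals - 23
    return vals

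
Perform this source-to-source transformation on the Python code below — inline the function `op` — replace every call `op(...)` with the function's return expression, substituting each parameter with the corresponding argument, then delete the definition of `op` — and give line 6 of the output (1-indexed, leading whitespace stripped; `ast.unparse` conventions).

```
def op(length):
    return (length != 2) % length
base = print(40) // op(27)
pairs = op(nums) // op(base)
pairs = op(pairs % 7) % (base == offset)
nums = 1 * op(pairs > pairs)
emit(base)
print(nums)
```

print(nums)

Transformed code:
base = print(40) // ((27 != 2) % 27)
pairs = (nums != 2) % nums // ((base != 2) % base)
pairs = (pairs % 7 != 2) % (pairs % 7) % (base == offset)
nums = 1 * (((pairs > pairs) != 2) % (pairs > pairs))
emit(base)
print(nums)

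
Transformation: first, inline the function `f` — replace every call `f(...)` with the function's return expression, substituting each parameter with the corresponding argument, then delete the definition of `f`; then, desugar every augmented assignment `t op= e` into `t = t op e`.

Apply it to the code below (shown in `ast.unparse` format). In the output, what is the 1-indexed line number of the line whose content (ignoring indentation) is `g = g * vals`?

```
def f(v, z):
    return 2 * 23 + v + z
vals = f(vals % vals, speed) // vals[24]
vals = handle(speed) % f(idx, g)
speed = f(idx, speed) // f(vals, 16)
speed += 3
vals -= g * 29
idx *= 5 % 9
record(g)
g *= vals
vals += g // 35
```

8

Transformed code:
vals = (2 * 23 + vals % vals + speed) // vals[24]
vals = handle(speed) % (2 * 23 + idx + g)
speed = (2 * 23 + idx + speed) // (2 * 23 + vals + 16)
speed = speed + 3
vals = vals - g * 29
idx = idx * (5 % 9)
record(g)
g = g * vals
vals = vals + g // 35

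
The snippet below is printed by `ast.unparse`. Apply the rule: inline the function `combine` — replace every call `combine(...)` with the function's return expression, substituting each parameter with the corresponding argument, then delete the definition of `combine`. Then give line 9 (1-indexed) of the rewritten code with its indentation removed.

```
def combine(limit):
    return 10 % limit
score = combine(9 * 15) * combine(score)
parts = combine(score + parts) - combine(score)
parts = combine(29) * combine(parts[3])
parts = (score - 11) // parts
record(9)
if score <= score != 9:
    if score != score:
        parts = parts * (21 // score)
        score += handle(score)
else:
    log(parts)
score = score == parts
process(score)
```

score += handle(score)

Transformed code:
score = 10 % (9 * 15) * (10 % score)
parts = 10 % (score + parts) - 10 % score
parts = 10 % 29 * (10 % parts[3])
parts = (score - 11) // parts
record(9)
if score <= score != 9:
    if score != score:
        parts = parts * (21 // score)
        score += handle(score)
else:
    log(parts)
score = score == parts
process(score)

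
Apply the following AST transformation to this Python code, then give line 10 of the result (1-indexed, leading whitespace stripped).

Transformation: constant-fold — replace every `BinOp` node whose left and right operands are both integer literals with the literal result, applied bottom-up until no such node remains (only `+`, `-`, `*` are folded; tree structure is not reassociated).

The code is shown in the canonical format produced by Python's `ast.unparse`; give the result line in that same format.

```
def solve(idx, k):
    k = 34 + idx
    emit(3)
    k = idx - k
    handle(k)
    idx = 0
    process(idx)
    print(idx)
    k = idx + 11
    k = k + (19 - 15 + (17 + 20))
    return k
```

k = k + 41

Transformed code:
def solve(idx, k):
    k = 34 + idx
    emit(3)
    k = idx - k
    handle(k)
    idx = 0
    process(idx)
    print(idx)
    k = idx + 11
    k = k + 41
    return k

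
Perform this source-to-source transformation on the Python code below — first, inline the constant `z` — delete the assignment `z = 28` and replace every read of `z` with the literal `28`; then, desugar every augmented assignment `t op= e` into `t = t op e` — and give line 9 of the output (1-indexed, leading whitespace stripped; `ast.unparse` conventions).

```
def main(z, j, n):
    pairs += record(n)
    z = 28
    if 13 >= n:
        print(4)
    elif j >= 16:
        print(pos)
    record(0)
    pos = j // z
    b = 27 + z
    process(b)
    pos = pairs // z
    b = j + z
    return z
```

b = 27 + 28

Transformed code:
def main(z, j, n):
    pairs = pairs + record(n)
    if 13 >= n:
        print(4)
    elif j >= 16:
        print(pos)
    record(0)
    pos = j // 28
    b = 27 + 28
    process(b)
    pos = pairs // 28
    b = j + 28
    return 28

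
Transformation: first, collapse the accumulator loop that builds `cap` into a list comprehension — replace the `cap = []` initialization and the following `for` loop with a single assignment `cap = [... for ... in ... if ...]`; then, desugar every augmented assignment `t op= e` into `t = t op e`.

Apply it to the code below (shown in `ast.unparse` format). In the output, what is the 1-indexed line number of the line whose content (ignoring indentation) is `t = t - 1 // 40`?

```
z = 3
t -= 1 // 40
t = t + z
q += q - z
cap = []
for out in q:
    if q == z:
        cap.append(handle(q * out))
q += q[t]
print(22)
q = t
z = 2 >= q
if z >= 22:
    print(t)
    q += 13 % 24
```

2

Transformed code:
z = 3
t = t - 1 // 40
t = t + z
q = q + (q - z)
cap = [handle(q * out) for out in q if q == z]
q = q + q[t]
print(22)
q = t
z = 2 >= q
if z >= 22:
    print(t)
    q = q + 13 % 24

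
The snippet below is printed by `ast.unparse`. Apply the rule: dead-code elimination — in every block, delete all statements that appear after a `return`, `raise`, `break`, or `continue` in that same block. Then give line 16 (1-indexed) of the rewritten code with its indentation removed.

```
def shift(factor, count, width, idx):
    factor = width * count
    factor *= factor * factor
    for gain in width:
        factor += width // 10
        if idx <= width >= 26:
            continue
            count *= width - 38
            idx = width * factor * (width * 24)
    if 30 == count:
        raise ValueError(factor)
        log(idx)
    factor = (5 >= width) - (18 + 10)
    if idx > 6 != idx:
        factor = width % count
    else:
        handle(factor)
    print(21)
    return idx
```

return idx

Transformed code:
def shift(factor, count, width, idx):
    factor = width * count
    factor *= factor * factor
    for gain in width:
        factor += width // 10
        if idx <= width >= 26:
            continue
    if 30 == count:
        raise ValueError(factor)
    factor = (5 >= width) - (18 + 10)
    if idx > 6 != idx:
        factor = width % count
    else:
        handle(factor)
    print(21)
    return idx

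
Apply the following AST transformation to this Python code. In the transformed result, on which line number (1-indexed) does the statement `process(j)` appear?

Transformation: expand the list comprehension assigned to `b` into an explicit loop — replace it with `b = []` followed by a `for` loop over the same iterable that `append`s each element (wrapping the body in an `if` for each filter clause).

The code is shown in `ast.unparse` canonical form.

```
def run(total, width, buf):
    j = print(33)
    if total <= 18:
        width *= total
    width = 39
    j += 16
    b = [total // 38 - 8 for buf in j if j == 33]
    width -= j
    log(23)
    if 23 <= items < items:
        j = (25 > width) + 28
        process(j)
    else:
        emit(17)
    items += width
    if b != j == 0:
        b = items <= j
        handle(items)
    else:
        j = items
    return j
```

15

Transformed code:
def run(total, width, buf):
    j = print(33)
    if total <= 18:
        width *= total
    width = 39
    j += 16
    b = []
    for buf in j:
        if j == 33:
            b.append(total // 38 - 8)
    width -= j
    log(23)
    if 23 <= items < items:
        j = (25 > width) + 28
        process(j)
    else:
        emit(17)
    items += width
    if b != j == 0:
        b = items <= j
        handle(items)
    else:
        j = items
    return j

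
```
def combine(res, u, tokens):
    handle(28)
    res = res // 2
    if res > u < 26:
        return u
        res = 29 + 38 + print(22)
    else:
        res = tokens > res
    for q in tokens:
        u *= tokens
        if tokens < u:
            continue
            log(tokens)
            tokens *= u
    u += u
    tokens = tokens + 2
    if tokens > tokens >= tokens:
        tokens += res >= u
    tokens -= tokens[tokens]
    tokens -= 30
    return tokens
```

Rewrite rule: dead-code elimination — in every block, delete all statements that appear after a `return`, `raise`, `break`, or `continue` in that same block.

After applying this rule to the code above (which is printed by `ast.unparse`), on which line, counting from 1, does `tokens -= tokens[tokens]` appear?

Transformed code:
def combine(res, u, tokens):
    handle(28)
    res = res // 2
    if res > u < 26:
        return u
    else:
        res = tokens > res
    for q in tokens:
        u *= tokens
        if tokens < u:
            continue
    u += u
    tokens = tokens + 2
    if tokens > tokens >= tokens:
        tokens += res >= u
    tokens -= tokens[tokens]
    tokens -= 30
    return tokens

16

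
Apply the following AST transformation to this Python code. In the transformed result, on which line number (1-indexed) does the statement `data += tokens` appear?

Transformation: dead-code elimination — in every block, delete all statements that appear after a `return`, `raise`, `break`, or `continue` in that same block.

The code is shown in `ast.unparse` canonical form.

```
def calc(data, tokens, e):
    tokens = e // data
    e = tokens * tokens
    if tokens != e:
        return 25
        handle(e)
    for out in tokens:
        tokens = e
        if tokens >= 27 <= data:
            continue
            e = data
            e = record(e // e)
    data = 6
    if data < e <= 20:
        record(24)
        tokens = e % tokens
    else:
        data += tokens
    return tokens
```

15

Transformed code:
def calc(data, tokens, e):
    tokens = e // data
    e = tokens * tokens
    if tokens != e:
        return 25
    for out in tokens:
        tokens = e
        if tokens >= 27 <= data:
            continue
    data = 6
    if data < e <= 20:
        record(24)
        tokens = e % tokens
    else:
        data += tokens
    return tokens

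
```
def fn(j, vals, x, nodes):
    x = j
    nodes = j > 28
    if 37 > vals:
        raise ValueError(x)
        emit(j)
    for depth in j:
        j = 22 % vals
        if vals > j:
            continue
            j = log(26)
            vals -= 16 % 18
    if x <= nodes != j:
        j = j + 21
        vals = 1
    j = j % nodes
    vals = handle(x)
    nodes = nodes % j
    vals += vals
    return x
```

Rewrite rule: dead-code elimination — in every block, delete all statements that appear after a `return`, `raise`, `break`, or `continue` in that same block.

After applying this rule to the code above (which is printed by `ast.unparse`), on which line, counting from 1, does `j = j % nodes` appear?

Transformed code:
def fn(j, vals, x, nodes):
    x = j
    nodes = j > 28
    if 37 > vals:
        raise ValueError(x)
    for depth in j:
        j = 22 % vals
        if vals > j:
            continue
    if x <= nodes != j:
        j = j + 21
        vals = 1
    j = j % nodes
    vals = handle(x)
    nodes = nodes % j
    vals += vals
    return x

13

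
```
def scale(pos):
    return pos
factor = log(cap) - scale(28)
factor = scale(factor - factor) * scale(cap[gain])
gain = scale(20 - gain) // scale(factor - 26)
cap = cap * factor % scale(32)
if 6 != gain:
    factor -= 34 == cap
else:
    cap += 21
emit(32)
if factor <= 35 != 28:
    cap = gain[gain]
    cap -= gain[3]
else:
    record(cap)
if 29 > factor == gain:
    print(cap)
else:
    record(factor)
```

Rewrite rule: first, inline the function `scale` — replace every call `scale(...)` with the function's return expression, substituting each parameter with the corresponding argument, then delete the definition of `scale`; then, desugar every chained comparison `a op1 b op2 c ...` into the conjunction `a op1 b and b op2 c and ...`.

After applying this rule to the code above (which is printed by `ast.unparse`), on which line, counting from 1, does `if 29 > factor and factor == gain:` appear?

Transformed code:
factor = log(cap) - 28
factor = (factor - factor) * cap[gain]
gain = (20 - gain) // (factor - 26)
cap = cap * factor % 32
if 6 != gain:
    factor -= 34 == cap
else:
    cap += 21
emit(32)
if factor <= 35 and 35 != 28:
    cap = gain[gain]
    cap -= gain[3]
else:
    record(cap)
if 29 > factor and factor == gain:
    print(cap)
else:
    record(factor)

15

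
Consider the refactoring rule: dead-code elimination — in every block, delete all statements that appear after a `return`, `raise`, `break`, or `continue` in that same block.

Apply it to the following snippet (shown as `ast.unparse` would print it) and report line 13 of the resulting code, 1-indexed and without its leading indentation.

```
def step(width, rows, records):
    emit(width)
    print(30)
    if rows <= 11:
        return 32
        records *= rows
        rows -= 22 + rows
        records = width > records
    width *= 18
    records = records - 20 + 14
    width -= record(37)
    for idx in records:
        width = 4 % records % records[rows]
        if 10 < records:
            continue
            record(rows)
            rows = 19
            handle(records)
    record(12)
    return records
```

Transformed code:
def step(width, rows, records):
    emit(width)
    print(30)
    if rows <= 11:
        return 32
    width *= 18
    records = records - 20 + 14
    width -= record(37)
    for idx in records:
        width = 4 % records % records[rows]
        if 10 < records:
            continue
    record(12)
    return records

record(12)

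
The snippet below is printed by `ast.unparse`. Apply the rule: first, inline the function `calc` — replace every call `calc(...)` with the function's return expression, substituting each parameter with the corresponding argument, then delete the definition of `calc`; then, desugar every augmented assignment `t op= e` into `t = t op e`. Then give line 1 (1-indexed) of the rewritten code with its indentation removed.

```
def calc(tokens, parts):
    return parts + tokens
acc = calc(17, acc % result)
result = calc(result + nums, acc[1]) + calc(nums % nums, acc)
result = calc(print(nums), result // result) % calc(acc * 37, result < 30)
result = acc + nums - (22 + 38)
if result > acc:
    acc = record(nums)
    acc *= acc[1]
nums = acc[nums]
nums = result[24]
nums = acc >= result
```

Transformed code:
acc = acc % result + 17
result = acc[1] + (result + nums) + (acc + nums % nums)
result = (result // result + print(nums)) % ((result < 30) + acc * 37)
result = acc + nums - (22 + 38)
if result > acc:
    acc = record(nums)
    acc = acc * acc[1]
nums = acc[nums]
nums = result[24]
nums = acc >= result

acc = acc % result + 17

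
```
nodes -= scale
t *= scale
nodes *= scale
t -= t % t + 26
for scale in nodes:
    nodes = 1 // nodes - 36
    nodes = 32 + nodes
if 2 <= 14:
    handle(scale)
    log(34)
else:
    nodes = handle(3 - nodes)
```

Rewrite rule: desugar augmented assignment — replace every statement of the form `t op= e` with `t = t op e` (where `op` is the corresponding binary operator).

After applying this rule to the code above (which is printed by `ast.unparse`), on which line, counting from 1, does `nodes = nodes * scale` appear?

Transformed code:
nodes = nodes - scale
t = t * scale
nodes = nodes * scale
t = t - (t % t + 26)
for scale in nodes:
    nodes = 1 // nodes - 36
    nodes = 32 + nodes
if 2 <= 14:
    handle(scale)
    log(34)
else:
    nodes = handle(3 - nodes)

3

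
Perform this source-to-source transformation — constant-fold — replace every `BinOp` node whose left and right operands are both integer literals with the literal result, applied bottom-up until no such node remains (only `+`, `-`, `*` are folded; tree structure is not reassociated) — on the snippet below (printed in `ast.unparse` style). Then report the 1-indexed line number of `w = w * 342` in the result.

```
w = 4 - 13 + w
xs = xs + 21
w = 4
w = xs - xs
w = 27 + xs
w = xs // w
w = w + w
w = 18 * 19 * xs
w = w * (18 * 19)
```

Transformed code:
w = -9 + w
xs = xs + 21
w = 4
w = xs - xs
w = 27 + xs
w = xs // w
w = w + w
w = 342 * xs
w = w * 342

9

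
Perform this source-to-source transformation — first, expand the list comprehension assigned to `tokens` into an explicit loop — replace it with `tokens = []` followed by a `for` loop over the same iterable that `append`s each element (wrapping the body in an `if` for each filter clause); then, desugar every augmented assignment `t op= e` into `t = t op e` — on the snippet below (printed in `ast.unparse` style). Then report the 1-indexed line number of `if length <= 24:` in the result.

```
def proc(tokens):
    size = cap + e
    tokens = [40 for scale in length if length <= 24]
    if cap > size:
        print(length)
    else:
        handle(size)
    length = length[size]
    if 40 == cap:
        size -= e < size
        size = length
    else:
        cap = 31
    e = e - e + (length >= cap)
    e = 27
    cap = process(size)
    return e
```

Transformed code:
def proc(tokens):
    size = cap + e
    tokens = []
    for scale in length:
        if length <= 24:
            tokens.append(40)
    if cap > size:
        print(length)
    else:
        handle(size)
    length = length[size]
    if 40 == cap:
        size = size - (e < size)
        size = length
    else:
        cap = 31
    e = e - e + (length >= cap)
    e = 27
    cap = process(size)
    return e

5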